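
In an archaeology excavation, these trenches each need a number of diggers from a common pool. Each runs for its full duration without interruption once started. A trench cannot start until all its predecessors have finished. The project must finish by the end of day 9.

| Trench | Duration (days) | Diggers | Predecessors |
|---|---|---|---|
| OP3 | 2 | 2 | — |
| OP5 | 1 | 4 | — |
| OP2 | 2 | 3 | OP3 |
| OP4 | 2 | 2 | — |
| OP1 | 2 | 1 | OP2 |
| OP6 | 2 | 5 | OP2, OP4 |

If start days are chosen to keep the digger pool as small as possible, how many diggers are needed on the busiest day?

5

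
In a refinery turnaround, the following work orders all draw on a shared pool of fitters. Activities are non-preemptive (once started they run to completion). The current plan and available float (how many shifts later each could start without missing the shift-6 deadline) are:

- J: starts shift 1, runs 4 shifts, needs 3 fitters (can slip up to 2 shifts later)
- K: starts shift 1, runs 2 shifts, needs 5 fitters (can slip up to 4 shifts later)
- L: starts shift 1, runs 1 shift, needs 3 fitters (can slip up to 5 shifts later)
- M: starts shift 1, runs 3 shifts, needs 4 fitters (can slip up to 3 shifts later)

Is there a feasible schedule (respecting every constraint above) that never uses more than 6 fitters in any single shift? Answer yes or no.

Total fitter-shifts = 37; over 6 shifts the average is 37/6 > 6, so some shift must exceed 6.

no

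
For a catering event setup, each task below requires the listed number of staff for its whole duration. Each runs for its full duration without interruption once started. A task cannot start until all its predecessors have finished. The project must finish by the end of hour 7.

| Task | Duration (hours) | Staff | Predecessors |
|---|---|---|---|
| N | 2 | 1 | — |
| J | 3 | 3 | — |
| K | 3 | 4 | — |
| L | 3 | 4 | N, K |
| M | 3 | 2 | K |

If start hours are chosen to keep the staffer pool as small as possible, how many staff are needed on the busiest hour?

8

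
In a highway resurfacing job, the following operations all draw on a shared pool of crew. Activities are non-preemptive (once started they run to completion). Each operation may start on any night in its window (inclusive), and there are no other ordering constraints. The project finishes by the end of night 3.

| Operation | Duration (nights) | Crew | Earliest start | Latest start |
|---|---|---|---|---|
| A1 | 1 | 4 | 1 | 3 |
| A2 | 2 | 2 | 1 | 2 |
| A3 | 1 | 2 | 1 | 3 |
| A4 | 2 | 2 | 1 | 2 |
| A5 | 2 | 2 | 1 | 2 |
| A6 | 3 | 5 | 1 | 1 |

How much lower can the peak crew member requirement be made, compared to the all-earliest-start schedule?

Early-start peak: n1:17  n2:11  n3:5 ⇒ 17.
Leveled (A1@1, A2@1, A3@3, A4@2, A5@2, A6@1): n1:11  n2:11  n3:11 ⇒ 11.
Reduction 17 − 11 = 6.

6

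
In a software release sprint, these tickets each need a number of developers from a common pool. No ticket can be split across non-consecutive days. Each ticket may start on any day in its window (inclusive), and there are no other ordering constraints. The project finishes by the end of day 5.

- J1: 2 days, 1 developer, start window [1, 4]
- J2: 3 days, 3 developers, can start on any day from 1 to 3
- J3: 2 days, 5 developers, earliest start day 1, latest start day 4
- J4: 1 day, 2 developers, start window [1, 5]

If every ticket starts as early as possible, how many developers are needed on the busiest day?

Early-start schedule: J1@1, J2@1, J3@1, J4@1.
Load per day: day 1: 11, day 2: 9, day 3: 3, day 4: 0, day 5: 0.
Peak is 11.

11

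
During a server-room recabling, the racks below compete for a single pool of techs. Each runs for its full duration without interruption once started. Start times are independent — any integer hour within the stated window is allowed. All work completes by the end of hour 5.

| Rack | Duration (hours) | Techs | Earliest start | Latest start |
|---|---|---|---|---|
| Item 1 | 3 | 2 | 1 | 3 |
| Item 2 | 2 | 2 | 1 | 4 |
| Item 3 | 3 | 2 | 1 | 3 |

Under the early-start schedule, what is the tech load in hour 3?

4

At early start, hour 3 has: Item 1, Item 3.
Demand: 2 + 2 = 4.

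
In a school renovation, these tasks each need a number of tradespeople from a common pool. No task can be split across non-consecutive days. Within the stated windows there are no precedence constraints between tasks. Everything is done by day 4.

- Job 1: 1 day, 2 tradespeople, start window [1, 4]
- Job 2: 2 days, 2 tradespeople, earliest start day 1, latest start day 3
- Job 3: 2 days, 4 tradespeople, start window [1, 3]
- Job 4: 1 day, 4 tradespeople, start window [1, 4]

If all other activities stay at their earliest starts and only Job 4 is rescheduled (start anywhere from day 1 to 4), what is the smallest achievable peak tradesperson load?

8

Job 4@1: d1:12  d2:6  d3:0  d4:0 → peak 12
Job 4@2: d1:8  d2:10  d3:0  d4:0 → peak 10
Job 4@3: d1:8  d2:6  d3:4  d4:0 → peak 8
Job 4@4: d1:8  d2:6  d3:0  d4:4 → peak 8
Best is Job 4@3, peak 8.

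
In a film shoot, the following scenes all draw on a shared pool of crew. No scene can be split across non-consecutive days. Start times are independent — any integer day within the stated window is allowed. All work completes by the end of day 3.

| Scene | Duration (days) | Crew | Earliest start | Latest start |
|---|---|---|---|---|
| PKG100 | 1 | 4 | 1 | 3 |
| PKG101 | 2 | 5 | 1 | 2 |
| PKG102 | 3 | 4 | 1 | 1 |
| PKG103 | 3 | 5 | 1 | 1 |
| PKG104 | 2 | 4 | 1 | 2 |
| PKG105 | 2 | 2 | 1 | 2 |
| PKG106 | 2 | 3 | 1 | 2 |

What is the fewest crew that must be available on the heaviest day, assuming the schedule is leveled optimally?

23

Early-start (PKG100@1, PKG101@1, PKG102@1, PKG103@1, PKG104@1, PKG105@1, PKG106@1) gives peak 27: d1:27  d2:23  d3:9.
Shift PKG105→2, PKG106→2.
Schedule PKG100@1, PKG101@1, PKG102@1, PKG103@1, PKG104@1, PKG105@2, PKG106@2: d1:22  d2:23  d3:14 — peak 23.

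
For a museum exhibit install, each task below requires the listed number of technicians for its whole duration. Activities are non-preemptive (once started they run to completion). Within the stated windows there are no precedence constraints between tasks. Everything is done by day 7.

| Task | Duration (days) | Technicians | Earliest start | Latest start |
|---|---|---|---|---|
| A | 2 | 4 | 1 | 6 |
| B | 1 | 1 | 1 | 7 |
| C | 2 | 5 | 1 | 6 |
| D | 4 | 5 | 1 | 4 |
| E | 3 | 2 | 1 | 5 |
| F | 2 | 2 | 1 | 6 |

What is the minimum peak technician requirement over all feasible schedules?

Early-start (A@1, B@1, C@1, D@1, E@1, F@1) gives peak 19: d1:19  d2:18  d3:7  d4:5  d5:0  d6:0  d7:0.
Shift C→2, D→4, E→3, F→3.
Schedule A@1, B@1, C@2, D@4, E@3, F@3: d1:5  d2:9  d3:9  d4:9  d5:7  d6:5  d7:5 — peak 9.

9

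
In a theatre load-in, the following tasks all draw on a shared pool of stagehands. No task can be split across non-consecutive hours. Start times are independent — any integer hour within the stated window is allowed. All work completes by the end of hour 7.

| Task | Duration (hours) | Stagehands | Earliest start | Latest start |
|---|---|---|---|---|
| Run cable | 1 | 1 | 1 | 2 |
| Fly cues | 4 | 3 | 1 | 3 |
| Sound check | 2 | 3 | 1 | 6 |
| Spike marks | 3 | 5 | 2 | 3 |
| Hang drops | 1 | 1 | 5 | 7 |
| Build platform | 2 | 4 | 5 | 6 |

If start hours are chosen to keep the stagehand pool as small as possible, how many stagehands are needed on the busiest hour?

8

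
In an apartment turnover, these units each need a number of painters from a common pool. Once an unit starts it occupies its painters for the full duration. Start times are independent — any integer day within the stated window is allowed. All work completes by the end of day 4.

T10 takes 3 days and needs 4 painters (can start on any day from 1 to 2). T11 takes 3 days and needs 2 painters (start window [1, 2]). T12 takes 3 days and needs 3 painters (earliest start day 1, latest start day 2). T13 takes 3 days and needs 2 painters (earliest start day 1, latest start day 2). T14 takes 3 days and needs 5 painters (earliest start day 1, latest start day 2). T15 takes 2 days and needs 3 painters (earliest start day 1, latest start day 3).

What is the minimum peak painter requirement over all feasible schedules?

Schedule T10@1, T11@1, T12@1, T13@1, T14@1, T15@1: d1:19  d2:19  d3:16  d4:0 — peak 19.

19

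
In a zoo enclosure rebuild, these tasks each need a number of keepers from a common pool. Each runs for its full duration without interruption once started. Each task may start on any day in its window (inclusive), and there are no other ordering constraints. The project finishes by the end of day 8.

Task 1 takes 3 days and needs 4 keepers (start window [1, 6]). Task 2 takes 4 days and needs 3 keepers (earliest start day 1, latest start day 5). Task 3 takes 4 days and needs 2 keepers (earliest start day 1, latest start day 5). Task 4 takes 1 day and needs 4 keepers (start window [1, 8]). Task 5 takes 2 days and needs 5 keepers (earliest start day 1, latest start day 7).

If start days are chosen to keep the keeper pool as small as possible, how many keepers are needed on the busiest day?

7

Early-start (Task 1@1, Task 2@1, Task 3@1, Task 4@1, Task 5@1) gives peak 18: d1:18  d2:14  d3:9  d4:5  d5:0  d6:0  d7:0  d8:0.
Shift Task 3→4, Task 4→5, Task 5→6.
Schedule Task 1@1, Task 2@1, Task 3@4, Task 4@5, Task 5@6: d1:7  d2:7  d3:7  d4:5  d5:6  d6:7  d7:7  d8:0 — peak 7.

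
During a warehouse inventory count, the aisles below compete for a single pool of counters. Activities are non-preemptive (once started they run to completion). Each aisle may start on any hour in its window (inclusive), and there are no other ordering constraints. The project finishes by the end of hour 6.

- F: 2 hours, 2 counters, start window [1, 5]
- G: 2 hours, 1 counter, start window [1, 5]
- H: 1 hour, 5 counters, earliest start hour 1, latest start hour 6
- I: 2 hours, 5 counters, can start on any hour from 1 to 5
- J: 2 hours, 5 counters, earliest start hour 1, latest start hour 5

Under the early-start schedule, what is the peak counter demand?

18

Early-start schedule: F@1, G@1, H@1, I@1, J@1.
Load per hour: hour 1: 18, hour 2: 13, hour 3: 0, hour 4: 0, hour 5: 0, hour 6: 0.
Peak is 18.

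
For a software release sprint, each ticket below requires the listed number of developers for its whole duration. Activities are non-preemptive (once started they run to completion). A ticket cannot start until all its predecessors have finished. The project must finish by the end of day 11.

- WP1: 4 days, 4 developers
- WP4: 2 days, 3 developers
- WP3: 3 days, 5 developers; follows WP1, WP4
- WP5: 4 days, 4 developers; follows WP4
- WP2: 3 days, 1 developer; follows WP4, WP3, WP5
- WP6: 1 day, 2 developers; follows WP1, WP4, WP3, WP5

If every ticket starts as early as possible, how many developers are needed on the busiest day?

Early-start schedule: WP1@1, WP4@1, WP3@5, WP5@3, WP2@8, WP6@8.
Load per day: day 1: 7, day 2: 7, day 3: 8, day 4: 8, day 5: 9, day 6: 9, day 7: 5, day 8: 3, day 9: 1, day 10: 1, day 11: 0.
Peak is 9.

9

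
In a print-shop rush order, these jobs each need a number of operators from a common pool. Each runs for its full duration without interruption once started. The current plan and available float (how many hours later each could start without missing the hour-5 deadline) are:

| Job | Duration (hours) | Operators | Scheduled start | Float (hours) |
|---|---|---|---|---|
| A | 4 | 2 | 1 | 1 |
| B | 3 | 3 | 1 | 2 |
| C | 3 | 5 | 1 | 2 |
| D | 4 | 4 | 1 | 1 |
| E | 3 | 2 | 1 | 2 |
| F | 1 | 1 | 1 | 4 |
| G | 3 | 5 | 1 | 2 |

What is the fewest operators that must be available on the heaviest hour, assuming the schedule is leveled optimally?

21

Early-start (A@1, B@1, C@1, D@1, E@1, F@1, G@1) gives peak 22: h1:22  h2:21  h3:21  h4:6  h5:0.
Shift G→2.
Schedule A@1, B@1, C@1, D@1, E@1, F@1, G@2: h1:17  h2:21  h3:21  h4:11  h5:0 — peak 21.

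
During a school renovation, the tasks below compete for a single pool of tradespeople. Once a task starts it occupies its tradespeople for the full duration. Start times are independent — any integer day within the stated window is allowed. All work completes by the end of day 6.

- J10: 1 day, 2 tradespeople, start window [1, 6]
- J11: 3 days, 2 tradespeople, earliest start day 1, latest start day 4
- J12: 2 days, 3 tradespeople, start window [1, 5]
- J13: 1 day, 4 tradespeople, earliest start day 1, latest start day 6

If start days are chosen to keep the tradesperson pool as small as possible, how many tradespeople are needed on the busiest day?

4

Early-start (J10@1, J11@1, J12@1, J13@1) gives peak 11: d1:11  d2:5  d3:2  d4:0  d5:0  d6:0.
Shift J12→4, J13→6.
Schedule J10@1, J11@1, J12@4, J13@6: d1:4  d2:2  d3:2  d4:3  d5:3  d6:4 — peak 4.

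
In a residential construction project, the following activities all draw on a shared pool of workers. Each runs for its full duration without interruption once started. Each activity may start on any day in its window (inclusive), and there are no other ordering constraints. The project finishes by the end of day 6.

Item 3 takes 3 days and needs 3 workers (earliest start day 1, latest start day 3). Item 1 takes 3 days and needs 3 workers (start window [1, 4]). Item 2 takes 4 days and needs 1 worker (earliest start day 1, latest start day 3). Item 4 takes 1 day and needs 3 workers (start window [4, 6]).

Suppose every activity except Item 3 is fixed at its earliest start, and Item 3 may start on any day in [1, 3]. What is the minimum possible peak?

Item 3@1: d1:7  d2:7  d3:7  d4:4  d5:0  d6:0 → peak 7
Item 3@2: d1:4  d2:7  d3:7  d4:7  d5:0  d6:0 → peak 7
Item 3@3: d1:4  d2:4  d3:7  d4:7  d5:3  d6:0 → peak 7
Best is Item 3@1, peak 7.

7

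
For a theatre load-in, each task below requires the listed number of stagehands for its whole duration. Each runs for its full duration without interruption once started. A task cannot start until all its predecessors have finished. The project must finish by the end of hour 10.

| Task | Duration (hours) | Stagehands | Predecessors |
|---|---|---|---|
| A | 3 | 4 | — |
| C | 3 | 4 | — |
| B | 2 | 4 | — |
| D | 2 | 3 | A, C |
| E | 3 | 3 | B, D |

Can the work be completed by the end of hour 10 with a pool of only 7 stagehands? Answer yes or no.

The minimum achievable peak is 8; 7 < 8, so no feasible schedule stays within the cap.

no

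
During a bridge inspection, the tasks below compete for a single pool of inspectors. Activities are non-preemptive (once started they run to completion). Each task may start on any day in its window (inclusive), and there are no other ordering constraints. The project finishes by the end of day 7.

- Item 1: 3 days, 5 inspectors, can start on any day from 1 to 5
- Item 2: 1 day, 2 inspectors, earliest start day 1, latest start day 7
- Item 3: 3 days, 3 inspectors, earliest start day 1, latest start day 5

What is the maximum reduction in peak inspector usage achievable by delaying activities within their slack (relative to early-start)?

Early-start peak: d1:10  d2:8  d3:8  d4:0  d5:0  d6:0  d7:0 ⇒ 10.
Leveled (Item 1@1, Item 2@4, Item 3@4): d1:5  d2:5  d3:5  d4:5  d5:3  d6:3  d7:0 ⇒ 5.
Reduction 10 − 5 = 5.

5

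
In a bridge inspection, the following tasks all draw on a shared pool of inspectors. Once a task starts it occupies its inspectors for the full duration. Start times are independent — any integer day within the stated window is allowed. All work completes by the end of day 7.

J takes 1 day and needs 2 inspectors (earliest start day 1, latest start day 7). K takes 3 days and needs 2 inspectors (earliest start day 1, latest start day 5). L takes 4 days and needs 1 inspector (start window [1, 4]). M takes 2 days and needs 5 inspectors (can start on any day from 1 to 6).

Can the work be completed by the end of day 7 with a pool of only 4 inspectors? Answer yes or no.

The minimum achievable peak is 5; 4 < 5, so no feasible schedule stays within the cap.

no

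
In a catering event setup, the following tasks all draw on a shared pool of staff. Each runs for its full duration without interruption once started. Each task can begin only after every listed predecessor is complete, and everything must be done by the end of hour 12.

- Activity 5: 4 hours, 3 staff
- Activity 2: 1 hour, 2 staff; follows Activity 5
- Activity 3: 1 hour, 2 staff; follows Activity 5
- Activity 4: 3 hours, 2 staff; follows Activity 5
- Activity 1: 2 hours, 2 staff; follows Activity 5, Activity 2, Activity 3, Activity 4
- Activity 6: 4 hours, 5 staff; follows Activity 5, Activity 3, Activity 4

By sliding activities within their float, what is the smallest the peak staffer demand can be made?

7

Schedule Activity 5@1, Activity 2@5, Activity 3@5, Activity 4@5, Activity 1@8, Activity 6@8: h1:3  h2:3  h3:3  h4:3  h5:6  h6:2  h7:2  h8:7  h9:7  h10:5  h11:5  h12:0 — peak 7.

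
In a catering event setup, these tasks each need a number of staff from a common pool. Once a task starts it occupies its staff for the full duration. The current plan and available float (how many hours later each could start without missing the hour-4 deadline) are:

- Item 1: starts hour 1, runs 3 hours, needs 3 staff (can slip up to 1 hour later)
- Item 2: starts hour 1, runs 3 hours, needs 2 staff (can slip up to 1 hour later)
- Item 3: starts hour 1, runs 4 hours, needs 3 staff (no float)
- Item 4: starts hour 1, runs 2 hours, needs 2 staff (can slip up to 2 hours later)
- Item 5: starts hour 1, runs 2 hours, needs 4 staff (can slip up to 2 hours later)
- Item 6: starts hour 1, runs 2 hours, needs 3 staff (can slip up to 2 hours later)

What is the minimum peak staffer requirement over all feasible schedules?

13

Early-start (Item 1@1, Item 2@1, Item 3@1, Item 4@1, Item 5@1, Item 6@1) gives peak 17: h1:17  h2:17  h3:8  h4:3.
Shift Item 5→3.
Schedule Item 1@1, Item 2@1, Item 3@1, Item 4@1, Item 5@3, Item 6@1: h1:13  h2:13  h3:12  h4:7 — peak 13.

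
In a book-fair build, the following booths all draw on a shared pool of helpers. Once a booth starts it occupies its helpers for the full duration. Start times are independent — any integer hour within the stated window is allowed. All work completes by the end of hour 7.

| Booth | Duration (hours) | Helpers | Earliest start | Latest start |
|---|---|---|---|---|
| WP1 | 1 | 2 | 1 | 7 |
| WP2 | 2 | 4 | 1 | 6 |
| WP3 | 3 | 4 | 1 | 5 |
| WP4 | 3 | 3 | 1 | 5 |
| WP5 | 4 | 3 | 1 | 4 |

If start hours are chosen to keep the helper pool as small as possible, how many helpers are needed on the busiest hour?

7

Early-start (WP1@1, WP2@1, WP3@1, WP4@1, WP5@1) gives peak 16: h1:16  h2:14  h3:10  h4:3  h5:0  h6:0  h7:0.
Shift WP3→5, WP4→2, WP5→3.
Schedule WP1@1, WP2@1, WP3@5, WP4@2, WP5@3: h1:6  h2:7  h3:6  h4:6  h5:7  h6:7  h7:4 — peak 7.
Total helper-hours = 43 over 7 hours ⇒ peak ≥ ⌈43/7⌉ = 7, so 7 is optimal.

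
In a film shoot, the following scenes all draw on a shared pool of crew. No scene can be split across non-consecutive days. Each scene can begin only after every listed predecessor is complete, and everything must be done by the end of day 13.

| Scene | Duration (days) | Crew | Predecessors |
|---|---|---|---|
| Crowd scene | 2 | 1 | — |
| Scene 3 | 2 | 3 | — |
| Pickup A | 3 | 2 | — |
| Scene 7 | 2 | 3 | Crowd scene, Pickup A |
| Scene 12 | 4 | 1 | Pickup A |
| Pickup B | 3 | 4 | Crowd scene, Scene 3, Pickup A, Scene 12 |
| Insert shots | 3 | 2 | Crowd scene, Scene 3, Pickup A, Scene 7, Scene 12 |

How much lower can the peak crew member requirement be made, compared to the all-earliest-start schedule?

2

Early-start peak: d1:6  d2:6  d3:2  d4:4  d5:4  d6:1  d7:1  d8:6  d9:6  d10:6  d11:0  d12:0  d13:0 ⇒ 6.
Leveled (Crowd scene@1, Scene 3@4, Pickup A@1, Scene 7@6, Scene 12@4, Pickup B@8, Insert shots@11): d1:3  d2:3  d3:2  d4:4  d5:4  d6:4  d7:4  d8:4  d9:4  d10:4  d11:2  d12:2  d13:2 ⇒ 4.
Reduction 6 − 4 = 2.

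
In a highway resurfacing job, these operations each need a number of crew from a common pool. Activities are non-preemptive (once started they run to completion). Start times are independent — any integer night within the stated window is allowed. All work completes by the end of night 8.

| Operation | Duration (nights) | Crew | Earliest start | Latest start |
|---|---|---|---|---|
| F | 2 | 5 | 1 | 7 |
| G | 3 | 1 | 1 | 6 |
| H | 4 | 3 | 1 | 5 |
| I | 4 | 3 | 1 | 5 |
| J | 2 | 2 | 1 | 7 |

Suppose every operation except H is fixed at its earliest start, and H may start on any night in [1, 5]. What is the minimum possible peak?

11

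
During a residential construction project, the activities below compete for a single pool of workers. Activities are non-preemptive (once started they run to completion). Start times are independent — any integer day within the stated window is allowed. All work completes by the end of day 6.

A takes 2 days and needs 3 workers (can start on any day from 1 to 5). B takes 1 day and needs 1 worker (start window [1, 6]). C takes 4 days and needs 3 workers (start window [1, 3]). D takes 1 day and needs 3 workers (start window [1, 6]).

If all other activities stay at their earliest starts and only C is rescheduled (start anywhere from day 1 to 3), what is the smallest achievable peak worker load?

C@1: d1:10  d2:6  d3:3  d4:3  d5:0  d6:0 → peak 10
C@2: d1:7  d2:6  d3:3  d4:3  d5:3  d6:0 → peak 7
C@3: d1:7  d2:3  d3:3  d4:3  d5:3  d6:3 → peak 7
Best is C@2, peak 7.

7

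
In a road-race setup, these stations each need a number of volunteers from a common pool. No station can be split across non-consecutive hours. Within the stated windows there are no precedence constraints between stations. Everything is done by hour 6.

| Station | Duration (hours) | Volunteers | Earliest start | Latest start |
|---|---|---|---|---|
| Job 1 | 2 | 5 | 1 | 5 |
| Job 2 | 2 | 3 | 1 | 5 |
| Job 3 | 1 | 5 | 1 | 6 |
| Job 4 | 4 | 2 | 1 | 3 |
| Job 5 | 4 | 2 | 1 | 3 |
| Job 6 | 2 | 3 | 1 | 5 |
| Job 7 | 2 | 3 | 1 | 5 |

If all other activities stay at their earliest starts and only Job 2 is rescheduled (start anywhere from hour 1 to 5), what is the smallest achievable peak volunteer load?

Job 2@1: h1:23  h2:18  h3:4  h4:4  h5:0  h6:0 → peak 23
Job 2@2: h1:20  h2:18  h3:7  h4:4  h5:0  h6:0 → peak 20
Job 2@3: h1:20  h2:15  h3:7  h4:7  h5:0  h6:0 → peak 20
Job 2@4: h1:20  h2:15  h3:4  h4:7  h5:3  h6:0 → peak 20
Job 2@5: h1:20  h2:15  h3:4  h4:4  h5:3  h6:3 → peak 20
Best is Job 2@2, peak 20.

20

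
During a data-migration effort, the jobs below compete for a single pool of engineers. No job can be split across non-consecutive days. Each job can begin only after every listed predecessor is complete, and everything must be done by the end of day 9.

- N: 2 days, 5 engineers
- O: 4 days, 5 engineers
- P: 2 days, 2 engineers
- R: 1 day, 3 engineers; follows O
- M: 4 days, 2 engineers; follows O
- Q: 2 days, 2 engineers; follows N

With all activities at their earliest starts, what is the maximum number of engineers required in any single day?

12

Early-start schedule: N@1, O@1, P@1, R@5, M@5, Q@3.
Load per day: day 1: 12, day 2: 12, day 3: 7, day 4: 7, day 5: 5, day 6: 2, day 7: 2, day 8: 2, day 9: 0.
Peak is 12.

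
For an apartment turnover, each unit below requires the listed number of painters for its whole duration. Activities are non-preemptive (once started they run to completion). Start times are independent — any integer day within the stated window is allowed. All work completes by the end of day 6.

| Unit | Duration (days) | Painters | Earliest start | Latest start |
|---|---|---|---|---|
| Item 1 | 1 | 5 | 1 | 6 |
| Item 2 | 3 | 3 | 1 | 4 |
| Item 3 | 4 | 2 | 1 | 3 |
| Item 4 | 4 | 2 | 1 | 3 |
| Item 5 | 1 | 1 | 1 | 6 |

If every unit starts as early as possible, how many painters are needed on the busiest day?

13

Early-start schedule: Item 1@1, Item 2@1, Item 3@1, Item 4@1, Item 5@1.
Load per day: day 1: 13, day 2: 7, day 3: 7, day 4: 4, day 5: 0, day 6: 0.
Peak is 13.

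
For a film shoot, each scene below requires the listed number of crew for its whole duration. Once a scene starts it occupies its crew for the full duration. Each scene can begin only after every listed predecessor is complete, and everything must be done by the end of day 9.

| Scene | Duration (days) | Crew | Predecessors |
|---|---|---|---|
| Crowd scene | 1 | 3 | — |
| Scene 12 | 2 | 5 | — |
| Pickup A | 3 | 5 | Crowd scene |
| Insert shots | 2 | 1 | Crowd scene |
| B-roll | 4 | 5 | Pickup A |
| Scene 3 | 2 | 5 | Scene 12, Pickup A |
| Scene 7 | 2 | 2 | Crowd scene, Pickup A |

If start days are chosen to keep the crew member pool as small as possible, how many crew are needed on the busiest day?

10

Early-start (Crowd scene@1, Scene 12@1, Pickup A@2, Insert shots@2, B-roll@5, Scene 3@5, Scene 7@5) gives peak 12: d1:8  d2:11  d3:6  d4:5  d5:12  d6:12  d7:5  d8:5  d9:0.
Shift Insert shots→3, Scene 7→7.
Schedule Crowd scene@1, Scene 12@1, Pickup A@2, Insert shots@3, B-roll@5, Scene 3@5, Scene 7@7: d1:8  d2:10  d3:6  d4:6  d5:10  d6:10  d7:7  d8:7  d9:0 — peak 10.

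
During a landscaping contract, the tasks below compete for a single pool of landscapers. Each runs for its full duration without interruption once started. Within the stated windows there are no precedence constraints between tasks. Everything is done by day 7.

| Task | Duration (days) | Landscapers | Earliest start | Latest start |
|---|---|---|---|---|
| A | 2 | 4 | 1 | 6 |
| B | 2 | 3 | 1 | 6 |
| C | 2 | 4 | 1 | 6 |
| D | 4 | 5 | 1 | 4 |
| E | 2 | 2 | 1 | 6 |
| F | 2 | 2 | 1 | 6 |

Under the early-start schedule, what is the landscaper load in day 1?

20

At early start, day 1 has: A, B, C, D, E, F.
Demand: 4 + 3 + 4 + 5 + 2 + 2 = 20.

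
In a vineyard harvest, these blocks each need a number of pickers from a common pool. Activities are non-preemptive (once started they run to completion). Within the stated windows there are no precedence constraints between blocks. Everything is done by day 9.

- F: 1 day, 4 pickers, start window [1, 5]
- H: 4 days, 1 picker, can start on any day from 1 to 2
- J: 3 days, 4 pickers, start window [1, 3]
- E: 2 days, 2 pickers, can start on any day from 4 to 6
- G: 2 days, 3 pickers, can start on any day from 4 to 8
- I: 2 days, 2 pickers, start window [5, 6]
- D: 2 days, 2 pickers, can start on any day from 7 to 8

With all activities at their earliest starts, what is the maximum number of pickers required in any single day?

9

Early-start schedule: F@1, H@1, J@1, E@4, G@4, I@5, D@7.
Load per day: day 1: 9, day 2: 5, day 3: 5, day 4: 6, day 5: 7, day 6: 2, day 7: 2, day 8: 2, day 9: 0.
Peak is 9.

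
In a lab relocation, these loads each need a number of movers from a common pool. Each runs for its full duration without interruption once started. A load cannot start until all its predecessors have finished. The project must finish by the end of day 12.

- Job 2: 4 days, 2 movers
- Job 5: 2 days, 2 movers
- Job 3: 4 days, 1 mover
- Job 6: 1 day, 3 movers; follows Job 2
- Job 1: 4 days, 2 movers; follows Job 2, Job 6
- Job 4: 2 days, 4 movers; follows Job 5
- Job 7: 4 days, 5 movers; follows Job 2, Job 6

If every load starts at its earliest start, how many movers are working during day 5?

At early start, day 5 has: Job 6.
Demand: 3 = 3.

3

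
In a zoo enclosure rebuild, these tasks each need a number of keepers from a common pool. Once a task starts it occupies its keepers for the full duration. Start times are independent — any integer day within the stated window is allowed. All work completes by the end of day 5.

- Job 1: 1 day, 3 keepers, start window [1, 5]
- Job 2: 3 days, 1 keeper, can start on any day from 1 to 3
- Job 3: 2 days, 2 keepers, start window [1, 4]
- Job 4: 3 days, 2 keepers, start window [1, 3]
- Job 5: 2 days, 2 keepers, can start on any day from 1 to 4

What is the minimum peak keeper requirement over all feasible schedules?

5

Early-start (Job 1@1, Job 2@1, Job 3@1, Job 4@1, Job 5@1) gives peak 10: d1:10  d2:7  d3:3  d4:0  d5:0.
Shift Job 3→2, Job 4→2, Job 5→4.
Schedule Job 1@1, Job 2@1, Job 3@2, Job 4@2, Job 5@4: d1:4  d2:5  d3:5  d4:4  d5:2 — peak 5.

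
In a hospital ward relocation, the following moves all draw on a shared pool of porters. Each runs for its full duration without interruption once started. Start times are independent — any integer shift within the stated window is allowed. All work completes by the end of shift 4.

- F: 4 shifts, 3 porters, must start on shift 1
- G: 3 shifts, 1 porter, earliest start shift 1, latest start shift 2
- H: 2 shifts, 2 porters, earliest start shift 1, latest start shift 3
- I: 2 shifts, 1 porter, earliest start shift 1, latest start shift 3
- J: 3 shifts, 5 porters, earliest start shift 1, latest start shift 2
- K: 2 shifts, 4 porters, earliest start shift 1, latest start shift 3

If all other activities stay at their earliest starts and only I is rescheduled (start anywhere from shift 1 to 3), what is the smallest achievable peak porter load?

I@1: s1:16  s2:16  s3:9  s4:3 → peak 16
I@2: s1:15  s2:16  s3:10  s4:3 → peak 16
I@3: s1:15  s2:15  s3:10  s4:4 → peak 15
Best is I@3, peak 15.

15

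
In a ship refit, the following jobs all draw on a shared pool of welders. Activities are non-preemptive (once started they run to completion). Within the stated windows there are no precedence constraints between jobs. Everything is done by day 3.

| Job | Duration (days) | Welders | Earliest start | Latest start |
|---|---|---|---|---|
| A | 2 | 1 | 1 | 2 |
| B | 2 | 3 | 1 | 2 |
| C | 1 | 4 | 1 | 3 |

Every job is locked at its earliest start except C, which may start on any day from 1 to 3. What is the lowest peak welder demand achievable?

C@1: d1:8  d2:4  d3:0 → peak 8
C@2: d1:4  d2:8  d3:0 → peak 8
C@3: d1:4  d2:4  d3:4 → peak 4
Best is C@3, peak 4.

4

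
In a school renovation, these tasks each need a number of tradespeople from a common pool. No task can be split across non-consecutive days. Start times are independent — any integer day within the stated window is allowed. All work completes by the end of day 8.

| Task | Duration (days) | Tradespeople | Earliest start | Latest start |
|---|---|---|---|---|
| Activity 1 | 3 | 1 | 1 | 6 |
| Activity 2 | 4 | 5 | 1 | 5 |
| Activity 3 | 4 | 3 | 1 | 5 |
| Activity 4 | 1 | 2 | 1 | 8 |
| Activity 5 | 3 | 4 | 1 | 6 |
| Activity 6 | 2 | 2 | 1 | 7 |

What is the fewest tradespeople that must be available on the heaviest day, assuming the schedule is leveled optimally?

7

Early-start (Activity 1@1, Activity 2@1, Activity 3@1, Activity 4@1, Activity 5@1, Activity 6@1) gives peak 17: d1:17  d2:15  d3:13  d4:8  d5:0  d6:0  d7:0  d8:0.
Shift Activity 3→5, Activity 4→5, Activity 5→6, Activity 6→4.
Schedule Activity 1@1, Activity 2@1, Activity 3@5, Activity 4@5, Activity 5@6, Activity 6@4: d1:6  d2:6  d3:6  d4:7  d5:7  d6:7  d7:7  d8:7 — peak 7.
Total tradesperson-days = 53 over 8 days ⇒ peak ≥ ⌈53/8⌉ = 7, so 7 is optimal.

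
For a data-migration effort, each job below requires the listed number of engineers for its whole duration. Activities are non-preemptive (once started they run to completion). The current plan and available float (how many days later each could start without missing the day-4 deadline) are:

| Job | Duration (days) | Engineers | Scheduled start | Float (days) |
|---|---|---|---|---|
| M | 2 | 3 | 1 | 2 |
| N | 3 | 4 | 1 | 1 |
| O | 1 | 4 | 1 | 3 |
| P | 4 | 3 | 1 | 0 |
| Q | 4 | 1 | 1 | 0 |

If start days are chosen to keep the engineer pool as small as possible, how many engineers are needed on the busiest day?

Early-start (M@1, N@1, O@1, P@1, Q@1) gives peak 15: d1:15  d2:11  d3:8  d4:4.
Shift O→4.
Schedule M@1, N@1, O@4, P@1, Q@1: d1:11  d2:11  d3:8  d4:8 — peak 11.
No arrangement of the 24 feasible schedules does better.

11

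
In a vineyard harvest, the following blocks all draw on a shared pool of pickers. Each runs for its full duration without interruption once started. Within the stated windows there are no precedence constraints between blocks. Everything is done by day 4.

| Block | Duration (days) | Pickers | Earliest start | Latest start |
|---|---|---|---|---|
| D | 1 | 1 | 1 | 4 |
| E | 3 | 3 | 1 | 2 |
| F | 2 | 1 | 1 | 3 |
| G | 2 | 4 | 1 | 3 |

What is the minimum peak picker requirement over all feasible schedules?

7

Early-start (D@1, E@1, F@1, G@1) gives peak 9: d1:9  d2:8  d3:3  d4:0.
Shift G→3.
Schedule D@1, E@1, F@1, G@3: d1:5  d2:4  d3:7  d4:4 — peak 7.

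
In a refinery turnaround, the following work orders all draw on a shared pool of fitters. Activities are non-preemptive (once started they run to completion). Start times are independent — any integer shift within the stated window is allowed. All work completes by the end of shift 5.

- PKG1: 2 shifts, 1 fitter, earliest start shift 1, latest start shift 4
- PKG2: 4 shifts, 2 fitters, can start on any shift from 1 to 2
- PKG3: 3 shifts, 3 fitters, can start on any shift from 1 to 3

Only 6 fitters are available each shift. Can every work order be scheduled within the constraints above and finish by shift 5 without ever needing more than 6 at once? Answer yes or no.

yes

Schedule PKG1@1, PKG2@1, PKG3@3: s1:3  s2:3  s3:5  s4:5  s5:3 — peak 5 ≤ 6.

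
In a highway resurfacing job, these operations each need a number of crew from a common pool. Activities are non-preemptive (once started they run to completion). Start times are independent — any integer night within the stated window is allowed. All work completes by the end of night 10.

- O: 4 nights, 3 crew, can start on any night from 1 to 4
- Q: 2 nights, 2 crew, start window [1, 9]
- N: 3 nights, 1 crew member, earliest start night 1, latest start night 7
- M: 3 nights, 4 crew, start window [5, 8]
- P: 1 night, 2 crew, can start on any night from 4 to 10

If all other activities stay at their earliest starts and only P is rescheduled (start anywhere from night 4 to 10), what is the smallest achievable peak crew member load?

P@4: n1:6  n2:6  n3:4  n4:5  n5:4  n6:4  n7:4  n8:0  n9:0  n10:0 → peak 6
P@5: n1:6  n2:6  n3:4  n4:3  n5:6  n6:4  n7:4  n8:0  n9:0  n10:0 → peak 6
P@6: n1:6  n2:6  n3:4  n4:3  n5:4  n6:6  n7:4  n8:0  n9:0  n10:0 → peak 6
P@7: n1:6  n2:6  n3:4  n4:3  n5:4  n6:4  n7:6  n8:0  n9:0  n10:0 → peak 6
P@8: n1:6  n2:6  n3:4  n4:3  n5:4  n6:4  n7:4  n8:2  n9:0  n10:0 → peak 6
P@9: n1:6  n2:6  n3:4  n4:3  n5:4  n6:4  n7:4  n8:0  n9:2  n10:0 → peak 6
P@10: n1:6  n2:6  n3:4  n4:3  n5:4  n6:4  n7:4  n8:0  n9:0  n10:2 → peak 6
Best is P@4, peak 6.

6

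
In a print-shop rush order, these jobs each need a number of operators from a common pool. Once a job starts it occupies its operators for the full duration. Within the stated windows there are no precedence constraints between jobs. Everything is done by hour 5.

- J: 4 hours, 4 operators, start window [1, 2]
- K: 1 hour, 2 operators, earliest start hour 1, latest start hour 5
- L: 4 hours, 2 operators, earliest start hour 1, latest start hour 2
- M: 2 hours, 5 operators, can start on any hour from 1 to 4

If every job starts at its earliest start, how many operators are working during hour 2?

11

At early start, hour 2 has: J, L, M.
Demand: 4 + 2 + 5 = 11.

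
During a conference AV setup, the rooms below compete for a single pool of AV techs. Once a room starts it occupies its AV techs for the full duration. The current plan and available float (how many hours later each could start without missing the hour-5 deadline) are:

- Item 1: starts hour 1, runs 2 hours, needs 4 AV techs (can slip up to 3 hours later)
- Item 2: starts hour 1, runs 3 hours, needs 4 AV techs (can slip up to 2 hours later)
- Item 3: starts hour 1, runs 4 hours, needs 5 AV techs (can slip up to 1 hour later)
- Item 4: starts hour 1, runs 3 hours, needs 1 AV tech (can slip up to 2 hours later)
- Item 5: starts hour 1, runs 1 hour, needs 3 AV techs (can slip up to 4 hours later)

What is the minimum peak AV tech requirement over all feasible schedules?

10

Early-start (Item 1@1, Item 2@1, Item 3@1, Item 4@1, Item 5@1) gives peak 17: h1:17  h2:14  h3:10  h4:5  h5:0.
Shift Item 2→3, Item 5→5.
Schedule Item 1@1, Item 2@3, Item 3@1, Item 4@1, Item 5@5: h1:10  h2:10  h3:10  h4:9  h5:7 — peak 10.
Total AV tech-hours = 46 over 5 hours ⇒ peak ≥ ⌈46/5⌉ = 10, so 10 is optimal.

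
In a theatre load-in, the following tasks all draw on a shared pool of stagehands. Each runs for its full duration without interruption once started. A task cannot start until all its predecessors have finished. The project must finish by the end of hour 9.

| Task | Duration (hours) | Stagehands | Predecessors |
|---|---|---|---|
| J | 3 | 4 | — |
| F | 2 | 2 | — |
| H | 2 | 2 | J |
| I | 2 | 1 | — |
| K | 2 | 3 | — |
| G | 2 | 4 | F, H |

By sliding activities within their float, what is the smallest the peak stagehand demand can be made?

4

Early-start (J@1, F@1, H@4, I@1, K@1, G@6) gives peak 10: h1:10  h2:10  h3:4  h4:2  h5:2  h6:4  h7:4  h8:0  h9:0.
Shift F→4, I→6, K→6, G→8.
Schedule J@1, F@4, H@4, I@6, K@6, G@8: h1:4  h2:4  h3:4  h4:4  h5:4  h6:4  h7:4  h8:4  h9:4 — peak 4.
Total stagehand-hours = 36 over 9 hours ⇒ peak ≥ ⌈36/9⌉ = 4, so 4 is optimal.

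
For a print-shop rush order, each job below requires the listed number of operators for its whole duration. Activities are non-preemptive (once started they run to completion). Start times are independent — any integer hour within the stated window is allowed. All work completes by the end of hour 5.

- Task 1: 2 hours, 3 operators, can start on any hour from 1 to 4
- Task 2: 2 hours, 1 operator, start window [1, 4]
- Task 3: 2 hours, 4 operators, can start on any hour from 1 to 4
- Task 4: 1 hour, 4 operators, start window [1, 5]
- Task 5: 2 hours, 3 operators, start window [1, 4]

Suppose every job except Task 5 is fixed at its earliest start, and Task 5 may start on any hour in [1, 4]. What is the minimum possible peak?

12

Task 5@1: h1:15  h2:11  h3:0  h4:0  h5:0 → peak 15
Task 5@2: h1:12  h2:11  h3:3  h4:0  h5:0 → peak 12
Task 5@3: h1:12  h2:8  h3:3  h4:3  h5:0 → peak 12
Task 5@4: h1:12  h2:8  h3:0  h4:3  h5:3 → peak 12
Best is Task 5@2, peak 12.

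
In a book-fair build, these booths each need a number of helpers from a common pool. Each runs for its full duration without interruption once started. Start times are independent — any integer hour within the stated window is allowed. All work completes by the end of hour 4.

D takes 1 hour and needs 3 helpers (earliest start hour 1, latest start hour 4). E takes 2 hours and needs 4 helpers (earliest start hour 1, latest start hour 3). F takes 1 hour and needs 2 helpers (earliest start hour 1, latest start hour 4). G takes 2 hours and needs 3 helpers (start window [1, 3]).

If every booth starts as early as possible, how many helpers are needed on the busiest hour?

Early-start schedule: D@1, E@1, F@1, G@1.
Load per hour: hour 1: 12, hour 2: 7, hour 3: 0, hour 4: 0.
Peak is 12.

12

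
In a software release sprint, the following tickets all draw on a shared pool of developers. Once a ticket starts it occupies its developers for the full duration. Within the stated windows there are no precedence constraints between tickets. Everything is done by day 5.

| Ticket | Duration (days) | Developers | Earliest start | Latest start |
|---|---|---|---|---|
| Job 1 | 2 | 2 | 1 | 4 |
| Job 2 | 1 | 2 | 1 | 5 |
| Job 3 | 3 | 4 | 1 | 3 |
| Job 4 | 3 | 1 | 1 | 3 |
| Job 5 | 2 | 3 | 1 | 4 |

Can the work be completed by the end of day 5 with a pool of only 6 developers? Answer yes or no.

yes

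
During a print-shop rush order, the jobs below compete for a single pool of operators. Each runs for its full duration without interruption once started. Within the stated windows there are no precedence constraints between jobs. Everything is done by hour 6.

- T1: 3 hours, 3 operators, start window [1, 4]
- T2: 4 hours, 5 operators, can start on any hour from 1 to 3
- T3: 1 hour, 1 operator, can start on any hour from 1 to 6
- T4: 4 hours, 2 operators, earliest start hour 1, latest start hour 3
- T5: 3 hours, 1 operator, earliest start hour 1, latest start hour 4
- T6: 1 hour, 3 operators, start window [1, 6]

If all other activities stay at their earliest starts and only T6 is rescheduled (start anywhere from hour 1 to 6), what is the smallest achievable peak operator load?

T6@1: h1:15  h2:11  h3:11  h4:7  h5:0  h6:0 → peak 15
T6@2: h1:12  h2:14  h3:11  h4:7  h5:0  h6:0 → peak 14
T6@3: h1:12  h2:11  h3:14  h4:7  h5:0  h6:0 → peak 14
T6@4: h1:12  h2:11  h3:11  h4:10  h5:0  h6:0 → peak 12
T6@5: h1:12  h2:11  h3:11  h4:7  h5:3  h6:0 → peak 12
T6@6: h1:12  h2:11  h3:11  h4:7  h5:0  h6:3 → peak 12
Best is T6@4, peak 12.

12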